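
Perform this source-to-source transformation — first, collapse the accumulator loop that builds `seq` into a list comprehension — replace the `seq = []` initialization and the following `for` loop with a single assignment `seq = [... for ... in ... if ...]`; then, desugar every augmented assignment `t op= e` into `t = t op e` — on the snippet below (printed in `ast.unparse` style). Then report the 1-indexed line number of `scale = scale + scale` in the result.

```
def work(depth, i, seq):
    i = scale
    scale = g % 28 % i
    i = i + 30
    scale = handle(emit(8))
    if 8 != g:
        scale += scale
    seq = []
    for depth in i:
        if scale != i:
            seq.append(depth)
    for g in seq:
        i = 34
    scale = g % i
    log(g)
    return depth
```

7

Transformed code:
def work(depth, i, seq):
    i = scale
    scale = g % 28 % i
    i = i + 30
    scale = handle(emit(8))
    if 8 != g:
        scale = scale + scale
    seq = [depth for depth in i if scale != i]
    for g in seq:
        i = 34
    scale = g % i
    log(g)
    return depth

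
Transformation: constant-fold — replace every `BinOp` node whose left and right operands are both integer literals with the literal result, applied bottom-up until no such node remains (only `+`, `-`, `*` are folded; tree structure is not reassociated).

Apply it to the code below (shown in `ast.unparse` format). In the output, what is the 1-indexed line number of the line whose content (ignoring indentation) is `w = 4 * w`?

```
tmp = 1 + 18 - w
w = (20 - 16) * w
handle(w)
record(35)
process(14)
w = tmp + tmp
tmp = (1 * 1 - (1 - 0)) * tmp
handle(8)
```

Transformed code:
tmp = 19 - w
w = 4 * w
handle(w)
record(35)
process(14)
w = tmp + tmp
tmp = 0 * tmp
handle(8)

2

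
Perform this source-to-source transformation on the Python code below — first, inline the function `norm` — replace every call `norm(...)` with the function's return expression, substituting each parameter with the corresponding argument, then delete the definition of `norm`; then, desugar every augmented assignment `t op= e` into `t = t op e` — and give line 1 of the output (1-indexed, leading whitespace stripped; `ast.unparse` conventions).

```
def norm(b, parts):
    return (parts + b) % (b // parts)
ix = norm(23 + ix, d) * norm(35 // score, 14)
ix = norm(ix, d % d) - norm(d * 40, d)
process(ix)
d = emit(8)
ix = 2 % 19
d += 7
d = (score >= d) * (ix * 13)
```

Transformed code:
ix = (d + (23 + ix)) % ((23 + ix) // d) * ((14 + 35 // score) % (35 // score // 14))
ix = (d % d + ix) % (ix // (d % d)) - (d + d * 40) % (d * 40 // d)
process(ix)
d = emit(8)
ix = 2 % 19
d = d + 7
d = (score >= d) * (ix * 13)

ix = (d + (23 + ix)) % ((23 + ix) // d) * ((14 + 35 // score) % (35 // score // 14))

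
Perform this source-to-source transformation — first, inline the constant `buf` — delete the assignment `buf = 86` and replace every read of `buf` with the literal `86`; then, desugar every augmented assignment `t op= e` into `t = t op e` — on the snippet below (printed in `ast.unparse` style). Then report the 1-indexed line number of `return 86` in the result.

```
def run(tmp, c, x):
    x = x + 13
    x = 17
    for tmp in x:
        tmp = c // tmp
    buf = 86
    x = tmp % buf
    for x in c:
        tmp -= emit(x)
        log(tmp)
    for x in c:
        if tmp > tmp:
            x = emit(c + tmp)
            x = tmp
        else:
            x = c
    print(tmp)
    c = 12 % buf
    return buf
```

18

Transformed code:
def run(tmp, c, x):
    x = x + 13
    x = 17
    for tmp in x:
        tmp = c // tmp
    x = tmp % 86
    for x in c:
        tmp = tmp - emit(x)
        log(tmp)
    for x in c:
        if tmp > tmp:
            x = emit(c + tmp)
            x = tmp
        else:
            x = c
    print(tmp)
    c = 12 % 86
    return 86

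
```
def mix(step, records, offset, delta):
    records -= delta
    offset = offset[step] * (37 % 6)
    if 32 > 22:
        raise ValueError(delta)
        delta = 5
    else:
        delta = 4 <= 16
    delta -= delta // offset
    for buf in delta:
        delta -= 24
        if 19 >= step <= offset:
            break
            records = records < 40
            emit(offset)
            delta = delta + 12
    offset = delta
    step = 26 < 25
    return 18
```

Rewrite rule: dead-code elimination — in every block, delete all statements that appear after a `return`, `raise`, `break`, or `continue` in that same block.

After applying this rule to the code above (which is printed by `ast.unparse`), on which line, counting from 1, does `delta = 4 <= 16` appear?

7

Transformed code:
def mix(step, records, offset, delta):
    records -= delta
    offset = offset[step] * (37 % 6)
    if 32 > 22:
        raise ValueError(delta)
    else:
        delta = 4 <= 16
    delta -= delta // offset
    for buf in delta:
        delta -= 24
        if 19 >= step <= offset:
            break
    offset = delta
    step = 26 < 25
    return 18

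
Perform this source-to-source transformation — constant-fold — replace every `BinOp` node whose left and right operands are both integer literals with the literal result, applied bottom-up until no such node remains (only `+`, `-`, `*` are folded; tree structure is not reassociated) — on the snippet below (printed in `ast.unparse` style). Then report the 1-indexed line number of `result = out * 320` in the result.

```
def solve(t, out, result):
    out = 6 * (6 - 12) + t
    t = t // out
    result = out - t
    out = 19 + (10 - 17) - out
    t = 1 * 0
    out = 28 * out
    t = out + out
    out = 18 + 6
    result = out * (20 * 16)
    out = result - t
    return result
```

Transformed code:
def solve(t, out, result):
    out = -36 + t
    t = t // out
    result = out - t
    out = 12 - out
    t = 0
    out = 28 * out
    t = out + out
    out = 24
    result = out * 320
    out = result - t
    return result

10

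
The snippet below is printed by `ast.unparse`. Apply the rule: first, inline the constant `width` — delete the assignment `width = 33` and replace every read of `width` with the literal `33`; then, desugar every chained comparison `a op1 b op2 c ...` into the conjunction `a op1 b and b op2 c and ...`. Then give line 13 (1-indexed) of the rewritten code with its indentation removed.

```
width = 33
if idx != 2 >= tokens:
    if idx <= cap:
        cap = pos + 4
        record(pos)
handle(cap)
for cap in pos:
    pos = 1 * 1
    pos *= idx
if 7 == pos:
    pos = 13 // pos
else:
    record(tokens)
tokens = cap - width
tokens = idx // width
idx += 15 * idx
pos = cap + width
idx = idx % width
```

tokens = cap - 33

Transformed code:
if idx != 2 and 2 >= tokens:
    if idx <= cap:
        cap = pos + 4
        record(pos)
handle(cap)
for cap in pos:
    pos = 1 * 1
    pos *= idx
if 7 == pos:
    pos = 13 // pos
else:
    record(tokens)
tokens = cap - 33
tokens = idx // 33
idx += 15 * idx
pos = cap + 33
idx = idx % 33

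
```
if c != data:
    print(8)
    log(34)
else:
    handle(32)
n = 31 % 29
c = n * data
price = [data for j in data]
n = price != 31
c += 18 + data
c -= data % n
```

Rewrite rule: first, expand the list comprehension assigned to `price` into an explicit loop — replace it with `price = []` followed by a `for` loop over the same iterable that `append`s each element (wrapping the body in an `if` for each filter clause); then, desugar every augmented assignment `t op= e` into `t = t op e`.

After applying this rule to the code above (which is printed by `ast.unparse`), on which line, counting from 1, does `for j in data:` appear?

9

Transformed code:
if c != data:
    print(8)
    log(34)
else:
    handle(32)
n = 31 % 29
c = n * data
price = []
for j in data:
    price.append(data)
n = price != 31
c = c + (18 + data)
c = c - data % n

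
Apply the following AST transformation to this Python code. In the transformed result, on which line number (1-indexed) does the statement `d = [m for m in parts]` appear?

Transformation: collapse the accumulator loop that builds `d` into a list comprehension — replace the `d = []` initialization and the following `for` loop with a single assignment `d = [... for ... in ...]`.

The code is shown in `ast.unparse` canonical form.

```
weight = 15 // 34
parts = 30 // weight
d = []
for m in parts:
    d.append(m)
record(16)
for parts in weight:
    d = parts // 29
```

3

Transformed code:
weight = 15 // 34
parts = 30 // weight
d = [m for m in parts]
record(16)
for parts in weight:
    d = parts // 29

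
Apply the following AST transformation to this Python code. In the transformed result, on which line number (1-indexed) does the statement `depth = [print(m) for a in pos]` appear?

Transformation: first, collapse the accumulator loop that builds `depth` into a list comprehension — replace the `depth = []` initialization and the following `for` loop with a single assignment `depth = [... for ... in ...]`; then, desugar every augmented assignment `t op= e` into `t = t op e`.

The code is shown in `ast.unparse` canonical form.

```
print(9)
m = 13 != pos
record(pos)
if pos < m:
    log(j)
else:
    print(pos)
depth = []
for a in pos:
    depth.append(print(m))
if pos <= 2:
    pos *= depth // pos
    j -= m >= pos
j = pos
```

8

Transformed code:
print(9)
m = 13 != pos
record(pos)
if pos < m:
    log(j)
else:
    print(pos)
depth = [print(m) for a in pos]
if pos <= 2:
    pos = pos * (depth // pos)
    j = j - (m >= pos)
j = pos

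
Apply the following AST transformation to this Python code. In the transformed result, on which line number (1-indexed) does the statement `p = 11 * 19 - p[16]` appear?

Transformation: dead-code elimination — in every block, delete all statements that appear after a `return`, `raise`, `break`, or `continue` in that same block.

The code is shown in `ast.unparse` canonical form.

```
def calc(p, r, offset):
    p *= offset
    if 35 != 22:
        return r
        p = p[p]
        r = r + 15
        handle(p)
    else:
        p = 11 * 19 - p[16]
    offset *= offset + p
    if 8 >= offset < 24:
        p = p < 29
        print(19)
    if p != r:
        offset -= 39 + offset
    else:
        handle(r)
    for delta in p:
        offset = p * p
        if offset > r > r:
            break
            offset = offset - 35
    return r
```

Transformed code:
def calc(p, r, offset):
    p *= offset
    if 35 != 22:
        return r
    else:
        p = 11 * 19 - p[16]
    offset *= offset + p
    if 8 >= offset < 24:
        p = p < 29
        print(19)
    if p != r:
        offset -= 39 + offset
    else:
        handle(r)
    for delta in p:
        offset = p * p
        if offset > r > r:
            break
    return r

6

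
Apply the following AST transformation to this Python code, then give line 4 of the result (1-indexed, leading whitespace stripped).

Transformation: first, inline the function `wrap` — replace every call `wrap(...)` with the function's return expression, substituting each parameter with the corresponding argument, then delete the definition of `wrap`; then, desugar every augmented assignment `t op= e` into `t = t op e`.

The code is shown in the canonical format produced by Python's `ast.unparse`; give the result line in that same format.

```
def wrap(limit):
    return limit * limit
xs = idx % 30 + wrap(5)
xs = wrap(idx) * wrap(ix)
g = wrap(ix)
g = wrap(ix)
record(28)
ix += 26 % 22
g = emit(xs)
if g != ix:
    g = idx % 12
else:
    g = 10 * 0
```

Transformed code:
xs = idx % 30 + 5 * 5
xs = idx * idx * (ix * ix)
g = ix * ix
g = ix * ix
record(28)
ix = ix + 26 % 22
g = emit(xs)
if g != ix:
    g = idx % 12
else:
    g = 10 * 0

g = ix * ix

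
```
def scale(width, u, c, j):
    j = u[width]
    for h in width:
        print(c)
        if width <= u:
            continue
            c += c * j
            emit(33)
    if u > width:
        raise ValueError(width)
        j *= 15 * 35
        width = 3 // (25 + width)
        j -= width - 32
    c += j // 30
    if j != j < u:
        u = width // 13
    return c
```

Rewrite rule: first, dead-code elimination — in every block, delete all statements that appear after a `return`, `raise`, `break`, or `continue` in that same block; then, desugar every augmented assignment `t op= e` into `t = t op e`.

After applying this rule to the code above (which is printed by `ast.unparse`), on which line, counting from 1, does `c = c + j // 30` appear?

Transformed code:
def scale(width, u, c, j):
    j = u[width]
    for h in width:
        print(c)
        if width <= u:
            continue
    if u > width:
        raise ValueError(width)
    c = c + j // 30
    if j != j < u:
        u = width // 13
    return c

9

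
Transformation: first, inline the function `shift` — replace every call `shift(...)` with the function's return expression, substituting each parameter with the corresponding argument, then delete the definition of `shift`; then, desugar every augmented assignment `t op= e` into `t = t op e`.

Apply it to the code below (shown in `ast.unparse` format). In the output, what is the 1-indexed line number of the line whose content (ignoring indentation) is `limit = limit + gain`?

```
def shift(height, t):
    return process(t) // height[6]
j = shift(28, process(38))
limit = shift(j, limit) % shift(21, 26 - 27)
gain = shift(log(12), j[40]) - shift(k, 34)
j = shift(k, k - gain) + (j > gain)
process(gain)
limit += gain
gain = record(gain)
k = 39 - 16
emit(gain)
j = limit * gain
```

6

Transformed code:
j = process(process(38)) // 28[6]
limit = process(limit) // j[6] % (process(26 - 27) // 21[6])
gain = process(j[40]) // log(12)[6] - process(34) // k[6]
j = process(k - gain) // k[6] + (j > gain)
process(gain)
limit = limit + gain
gain = record(gain)
k = 39 - 16
emit(gain)
j = limit * gain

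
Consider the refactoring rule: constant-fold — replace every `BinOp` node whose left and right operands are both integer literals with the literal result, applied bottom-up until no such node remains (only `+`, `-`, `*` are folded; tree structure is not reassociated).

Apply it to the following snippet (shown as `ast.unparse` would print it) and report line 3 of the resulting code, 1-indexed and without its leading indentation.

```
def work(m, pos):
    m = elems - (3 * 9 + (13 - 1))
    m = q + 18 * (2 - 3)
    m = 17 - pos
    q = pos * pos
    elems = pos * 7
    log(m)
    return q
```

m = q + -18

Transformed code:
def work(m, pos):
    m = elems - 39
    m = q + -18
    m = 17 - pos
    q = pos * pos
    elems = pos * 7
    log(m)
    return q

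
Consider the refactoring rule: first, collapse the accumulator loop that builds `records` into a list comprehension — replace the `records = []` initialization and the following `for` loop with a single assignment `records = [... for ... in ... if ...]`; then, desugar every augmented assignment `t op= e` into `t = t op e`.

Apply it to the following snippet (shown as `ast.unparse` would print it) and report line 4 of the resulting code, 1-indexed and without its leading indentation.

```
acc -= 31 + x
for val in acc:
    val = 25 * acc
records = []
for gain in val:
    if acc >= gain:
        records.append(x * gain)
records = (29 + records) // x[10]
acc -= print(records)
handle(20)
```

Transformed code:
acc = acc - (31 + x)
for val in acc:
    val = 25 * acc
records = [x * gain for gain in val if acc >= gain]
records = (29 + records) // x[10]
acc = acc - print(records)
handle(20)

records = [x * gain for gain in val if acc >= gain]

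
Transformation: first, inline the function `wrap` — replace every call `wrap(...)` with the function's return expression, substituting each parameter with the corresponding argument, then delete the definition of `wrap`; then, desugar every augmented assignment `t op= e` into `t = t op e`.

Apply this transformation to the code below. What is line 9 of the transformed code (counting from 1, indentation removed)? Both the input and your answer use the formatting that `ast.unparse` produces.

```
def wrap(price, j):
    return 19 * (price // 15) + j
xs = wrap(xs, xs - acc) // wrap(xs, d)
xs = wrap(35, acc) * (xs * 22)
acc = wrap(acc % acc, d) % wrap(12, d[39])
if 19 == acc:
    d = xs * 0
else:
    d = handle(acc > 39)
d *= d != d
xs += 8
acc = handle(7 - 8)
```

xs = xs + 8

Transformed code:
xs = (19 * (xs // 15) + (xs - acc)) // (19 * (xs // 15) + d)
xs = (19 * (35 // 15) + acc) * (xs * 22)
acc = (19 * (acc % acc // 15) + d) % (19 * (12 // 15) + d[39])
if 19 == acc:
    d = xs * 0
else:
    d = handle(acc > 39)
d = d * (d != d)
xs = xs + 8
acc = handle(7 - 8)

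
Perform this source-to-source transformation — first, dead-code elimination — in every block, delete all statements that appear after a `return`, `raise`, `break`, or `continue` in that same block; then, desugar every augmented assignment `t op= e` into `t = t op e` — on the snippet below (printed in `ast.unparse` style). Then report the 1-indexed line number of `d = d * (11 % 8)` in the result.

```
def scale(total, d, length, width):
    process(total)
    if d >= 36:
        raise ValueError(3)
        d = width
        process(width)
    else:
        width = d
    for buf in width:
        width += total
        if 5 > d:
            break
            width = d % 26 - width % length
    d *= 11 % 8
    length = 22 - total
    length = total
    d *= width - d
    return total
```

Transformed code:
def scale(total, d, length, width):
    process(total)
    if d >= 36:
        raise ValueError(3)
    else:
        width = d
    for buf in width:
        width = width + total
        if 5 > d:
            break
    d = d * (11 % 8)
    length = 22 - total
    length = total
    d = d * (width - d)
    return total

11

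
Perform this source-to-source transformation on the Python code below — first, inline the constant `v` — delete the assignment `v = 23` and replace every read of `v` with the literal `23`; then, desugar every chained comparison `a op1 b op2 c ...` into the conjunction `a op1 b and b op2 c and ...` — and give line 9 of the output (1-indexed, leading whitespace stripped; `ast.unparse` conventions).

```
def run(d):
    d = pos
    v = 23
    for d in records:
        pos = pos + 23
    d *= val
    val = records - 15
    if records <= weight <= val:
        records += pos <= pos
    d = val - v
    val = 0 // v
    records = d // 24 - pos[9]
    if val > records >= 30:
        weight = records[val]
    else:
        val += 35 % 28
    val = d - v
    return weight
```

d = val - 23

Transformed code:
def run(d):
    d = pos
    for d in records:
        pos = pos + 23
    d *= val
    val = records - 15
    if records <= weight and weight <= val:
        records += pos <= pos
    d = val - 23
    val = 0 // 23
    records = d // 24 - pos[9]
    if val > records and records >= 30:
        weight = records[val]
    else:
        val += 35 % 28
    val = d - 23
    return weight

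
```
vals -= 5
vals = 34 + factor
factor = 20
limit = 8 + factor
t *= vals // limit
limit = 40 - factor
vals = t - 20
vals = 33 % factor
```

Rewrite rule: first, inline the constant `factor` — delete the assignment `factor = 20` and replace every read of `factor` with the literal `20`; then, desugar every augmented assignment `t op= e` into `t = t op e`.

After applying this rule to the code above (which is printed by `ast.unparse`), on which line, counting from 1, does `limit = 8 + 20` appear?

Transformed code:
vals = vals - 5
vals = 34 + 20
limit = 8 + 20
t = t * (vals // limit)
limit = 40 - 20
vals = t - 20
vals = 33 % 20

3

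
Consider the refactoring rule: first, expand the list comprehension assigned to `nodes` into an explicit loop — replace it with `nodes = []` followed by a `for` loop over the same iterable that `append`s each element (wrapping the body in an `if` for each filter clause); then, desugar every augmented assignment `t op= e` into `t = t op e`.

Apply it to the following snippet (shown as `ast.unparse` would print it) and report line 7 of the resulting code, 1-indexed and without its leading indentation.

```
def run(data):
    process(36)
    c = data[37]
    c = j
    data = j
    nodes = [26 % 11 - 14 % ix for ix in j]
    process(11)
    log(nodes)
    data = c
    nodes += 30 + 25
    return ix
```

Transformed code:
def run(data):
    process(36)
    c = data[37]
    c = j
    data = j
    nodes = []
    for ix in j:
        nodes.append(26 % 11 - 14 % ix)
    process(11)
    log(nodes)
    data = c
    nodes = nodes + (30 + 25)
    return ix

for ix in j:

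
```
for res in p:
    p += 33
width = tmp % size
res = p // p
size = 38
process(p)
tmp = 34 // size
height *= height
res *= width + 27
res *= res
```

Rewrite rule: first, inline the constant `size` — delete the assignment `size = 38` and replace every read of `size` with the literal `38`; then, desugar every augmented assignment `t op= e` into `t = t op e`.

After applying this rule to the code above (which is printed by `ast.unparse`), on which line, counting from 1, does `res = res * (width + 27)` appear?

8

Transformed code:
for res in p:
    p = p + 33
width = tmp % 38
res = p // p
process(p)
tmp = 34 // 38
height = height * height
res = res * (width + 27)
res = res * res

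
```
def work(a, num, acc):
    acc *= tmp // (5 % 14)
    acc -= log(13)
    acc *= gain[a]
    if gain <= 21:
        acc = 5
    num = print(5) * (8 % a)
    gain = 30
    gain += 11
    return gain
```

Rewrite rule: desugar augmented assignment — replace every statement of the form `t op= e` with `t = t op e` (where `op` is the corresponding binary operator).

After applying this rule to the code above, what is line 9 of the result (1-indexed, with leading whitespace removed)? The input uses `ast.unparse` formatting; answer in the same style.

Transformed code:
def work(a, num, acc):
    acc = acc * (tmp // (5 % 14))
    acc = acc - log(13)
    acc = acc * gain[a]
    if gain <= 21:
        acc = 5
    num = print(5) * (8 % a)
    gain = 30
    gain = gain + 11
    return gain

gain = gain + 11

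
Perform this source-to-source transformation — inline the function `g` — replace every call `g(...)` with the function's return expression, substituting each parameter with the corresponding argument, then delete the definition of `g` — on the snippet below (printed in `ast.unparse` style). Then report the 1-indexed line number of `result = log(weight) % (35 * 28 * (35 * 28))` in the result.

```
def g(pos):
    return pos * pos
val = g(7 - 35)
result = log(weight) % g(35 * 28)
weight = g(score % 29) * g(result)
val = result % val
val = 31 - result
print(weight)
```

Transformed code:
val = (7 - 35) * (7 - 35)
result = log(weight) % (35 * 28 * (35 * 28))
weight = score % 29 * (score % 29) * (result * result)
val = result % val
val = 31 - result
print(weight)

2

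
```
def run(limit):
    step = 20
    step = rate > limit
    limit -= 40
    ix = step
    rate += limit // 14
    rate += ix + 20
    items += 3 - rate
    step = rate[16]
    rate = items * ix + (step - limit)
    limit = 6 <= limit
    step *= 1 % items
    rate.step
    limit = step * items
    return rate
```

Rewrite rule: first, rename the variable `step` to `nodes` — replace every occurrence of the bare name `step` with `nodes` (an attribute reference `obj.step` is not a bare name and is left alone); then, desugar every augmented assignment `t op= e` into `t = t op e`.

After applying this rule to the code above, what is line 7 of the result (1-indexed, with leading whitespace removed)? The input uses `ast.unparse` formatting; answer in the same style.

Transformed code:
def run(limit):
    nodes = 20
    nodes = rate > limit
    limit = limit - 40
    ix = nodes
    rate = rate + limit // 14
    rate = rate + (ix + 20)
    items = items + (3 - rate)
    nodes = rate[16]
    rate = items * ix + (nodes - limit)
    limit = 6 <= limit
    nodes = nodes * (1 % items)
    rate.step
    limit = nodes * items
    return rate

rate = rate + (ix + 20)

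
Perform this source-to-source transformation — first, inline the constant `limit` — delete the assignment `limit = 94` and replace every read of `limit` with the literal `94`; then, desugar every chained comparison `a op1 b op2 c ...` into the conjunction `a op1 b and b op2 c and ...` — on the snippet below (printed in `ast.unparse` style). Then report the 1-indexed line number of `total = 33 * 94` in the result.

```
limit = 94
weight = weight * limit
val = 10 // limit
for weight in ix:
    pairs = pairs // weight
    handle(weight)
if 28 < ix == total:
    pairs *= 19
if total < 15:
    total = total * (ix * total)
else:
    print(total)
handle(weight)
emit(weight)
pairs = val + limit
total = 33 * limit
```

Transformed code:
weight = weight * 94
val = 10 // 94
for weight in ix:
    pairs = pairs // weight
    handle(weight)
if 28 < ix and ix == total:
    pairs *= 19
if total < 15:
    total = total * (ix * total)
else:
    print(total)
handle(weight)
emit(weight)
pairs = val + 94
total = 33 * 94

15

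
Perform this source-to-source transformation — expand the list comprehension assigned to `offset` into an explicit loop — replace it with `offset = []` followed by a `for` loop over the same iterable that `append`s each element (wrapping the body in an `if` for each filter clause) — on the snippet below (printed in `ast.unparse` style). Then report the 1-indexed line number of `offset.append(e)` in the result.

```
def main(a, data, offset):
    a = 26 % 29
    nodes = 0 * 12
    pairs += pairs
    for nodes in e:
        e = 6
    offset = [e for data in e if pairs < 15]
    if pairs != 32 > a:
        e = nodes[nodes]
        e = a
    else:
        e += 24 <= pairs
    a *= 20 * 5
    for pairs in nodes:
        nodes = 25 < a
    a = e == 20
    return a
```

10

Transformed code:
def main(a, data, offset):
    a = 26 % 29
    nodes = 0 * 12
    pairs += pairs
    for nodes in e:
        e = 6
    offset = []
    for data in e:
        if pairs < 15:
            offset.append(e)
    if pairs != 32 > a:
        e = nodes[nodes]
        e = a
    else:
        e += 24 <= pairs
    a *= 20 * 5
    for pairs in nodes:
        nodes = 25 < a
    a = e == 20
    return a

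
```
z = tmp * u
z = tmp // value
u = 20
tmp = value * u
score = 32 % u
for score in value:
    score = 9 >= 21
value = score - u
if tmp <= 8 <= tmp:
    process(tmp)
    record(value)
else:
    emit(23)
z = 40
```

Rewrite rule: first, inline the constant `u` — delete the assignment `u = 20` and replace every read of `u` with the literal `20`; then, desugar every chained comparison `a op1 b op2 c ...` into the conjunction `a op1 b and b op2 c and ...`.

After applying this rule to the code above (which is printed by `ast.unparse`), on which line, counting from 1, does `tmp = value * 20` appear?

3

Transformed code:
z = tmp * 20
z = tmp // value
tmp = value * 20
score = 32 % 20
for score in value:
    score = 9 >= 21
value = score - 20
if tmp <= 8 and 8 <= tmp:
    process(tmp)
    record(value)
else:
    emit(23)
z = 40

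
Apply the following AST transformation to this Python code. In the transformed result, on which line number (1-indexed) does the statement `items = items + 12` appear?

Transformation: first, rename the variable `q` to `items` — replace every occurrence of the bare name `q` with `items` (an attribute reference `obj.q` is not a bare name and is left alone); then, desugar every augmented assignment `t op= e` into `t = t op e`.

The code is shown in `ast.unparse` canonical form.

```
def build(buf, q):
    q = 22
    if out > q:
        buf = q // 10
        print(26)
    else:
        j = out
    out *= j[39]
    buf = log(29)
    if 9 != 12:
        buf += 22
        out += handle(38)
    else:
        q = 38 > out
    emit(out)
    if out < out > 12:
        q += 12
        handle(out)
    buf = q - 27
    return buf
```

Transformed code:
def build(buf, items):
    items = 22
    if out > items:
        buf = items // 10
        print(26)
    else:
        j = out
    out = out * j[39]
    buf = log(29)
    if 9 != 12:
        buf = buf + 22
        out = out + handle(38)
    else:
        items = 38 > out
    emit(out)
    if out < out > 12:
        items = items + 12
        handle(out)
    buf = items - 27
    return buf

17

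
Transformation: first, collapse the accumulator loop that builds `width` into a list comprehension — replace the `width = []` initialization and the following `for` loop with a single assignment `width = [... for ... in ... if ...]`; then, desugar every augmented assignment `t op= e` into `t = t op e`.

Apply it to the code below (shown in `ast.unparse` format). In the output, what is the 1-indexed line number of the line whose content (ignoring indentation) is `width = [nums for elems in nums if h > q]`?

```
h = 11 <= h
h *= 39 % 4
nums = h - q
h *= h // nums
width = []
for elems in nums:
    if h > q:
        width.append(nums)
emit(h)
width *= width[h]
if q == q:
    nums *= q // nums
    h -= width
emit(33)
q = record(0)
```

5

Transformed code:
h = 11 <= h
h = h * (39 % 4)
nums = h - q
h = h * (h // nums)
width = [nums for elems in nums if h > q]
emit(h)
width = width * width[h]
if q == q:
    nums = nums * (q // nums)
    h = h - width
emit(33)
q = record(0)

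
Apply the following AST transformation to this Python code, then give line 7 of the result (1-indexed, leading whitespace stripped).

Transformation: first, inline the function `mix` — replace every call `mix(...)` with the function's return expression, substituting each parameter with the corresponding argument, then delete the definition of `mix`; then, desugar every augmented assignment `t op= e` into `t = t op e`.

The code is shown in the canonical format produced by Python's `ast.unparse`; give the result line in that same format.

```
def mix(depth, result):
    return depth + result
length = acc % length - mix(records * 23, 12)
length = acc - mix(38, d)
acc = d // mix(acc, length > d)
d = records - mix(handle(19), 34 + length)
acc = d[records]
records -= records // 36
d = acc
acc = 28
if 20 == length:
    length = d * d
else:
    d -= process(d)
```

d = acc

Transformed code:
length = acc % length - (records * 23 + 12)
length = acc - (38 + d)
acc = d // (acc + (length > d))
d = records - (handle(19) + (34 + length))
acc = d[records]
records = records - records // 36
d = acc
acc = 28
if 20 == length:
    length = d * d
else:
    d = d - process(d)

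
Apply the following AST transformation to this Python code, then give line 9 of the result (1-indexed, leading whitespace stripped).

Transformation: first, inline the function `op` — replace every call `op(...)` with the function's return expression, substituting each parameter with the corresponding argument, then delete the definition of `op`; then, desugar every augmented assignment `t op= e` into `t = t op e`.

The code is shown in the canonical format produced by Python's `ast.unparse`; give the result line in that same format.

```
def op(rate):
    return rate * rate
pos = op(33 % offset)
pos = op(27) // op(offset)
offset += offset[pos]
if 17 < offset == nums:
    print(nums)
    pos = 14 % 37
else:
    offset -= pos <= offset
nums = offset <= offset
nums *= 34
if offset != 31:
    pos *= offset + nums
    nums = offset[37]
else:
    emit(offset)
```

nums = offset <= offset

Transformed code:
pos = 33 % offset * (33 % offset)
pos = 27 * 27 // (offset * offset)
offset = offset + offset[pos]
if 17 < offset == nums:
    print(nums)
    pos = 14 % 37
else:
    offset = offset - (pos <= offset)
nums = offset <= offset
nums = nums * 34
if offset != 31:
    pos = pos * (offset + nums)
    nums = offset[37]
else:
    emit(offset)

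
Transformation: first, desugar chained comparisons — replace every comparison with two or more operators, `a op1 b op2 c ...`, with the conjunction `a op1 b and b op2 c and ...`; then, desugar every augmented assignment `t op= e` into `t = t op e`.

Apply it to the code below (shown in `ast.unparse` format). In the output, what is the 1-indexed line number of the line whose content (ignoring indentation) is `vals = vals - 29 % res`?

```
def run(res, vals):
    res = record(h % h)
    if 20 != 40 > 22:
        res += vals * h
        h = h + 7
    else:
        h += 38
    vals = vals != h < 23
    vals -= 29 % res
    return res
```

9

Transformed code:
def run(res, vals):
    res = record(h % h)
    if 20 != 40 and 40 > 22:
        res = res + vals * h
        h = h + 7
    else:
        h = h + 38
    vals = vals != h and h < 23
    vals = vals - 29 % res
    return res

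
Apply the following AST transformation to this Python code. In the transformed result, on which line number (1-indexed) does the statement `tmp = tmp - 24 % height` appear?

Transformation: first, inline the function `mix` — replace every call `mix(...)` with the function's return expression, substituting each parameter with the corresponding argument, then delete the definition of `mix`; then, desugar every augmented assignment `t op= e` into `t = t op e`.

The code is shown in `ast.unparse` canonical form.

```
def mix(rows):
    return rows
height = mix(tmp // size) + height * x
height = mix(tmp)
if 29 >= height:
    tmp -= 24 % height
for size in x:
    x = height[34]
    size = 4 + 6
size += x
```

4

Transformed code:
height = tmp // size + height * x
height = tmp
if 29 >= height:
    tmp = tmp - 24 % height
for size in x:
    x = height[34]
    size = 4 + 6
size = size + x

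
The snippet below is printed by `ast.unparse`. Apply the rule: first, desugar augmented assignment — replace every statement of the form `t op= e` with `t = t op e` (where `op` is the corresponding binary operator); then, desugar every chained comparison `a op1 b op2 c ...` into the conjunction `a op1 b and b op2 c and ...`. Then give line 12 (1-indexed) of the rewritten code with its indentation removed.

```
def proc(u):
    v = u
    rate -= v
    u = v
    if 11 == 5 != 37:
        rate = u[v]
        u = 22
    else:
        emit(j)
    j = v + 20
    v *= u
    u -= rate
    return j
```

Transformed code:
def proc(u):
    v = u
    rate = rate - v
    u = v
    if 11 == 5 and 5 != 37:
        rate = u[v]
        u = 22
    else:
        emit(j)
    j = v + 20
    v = v * u
    u = u - rate
    return j

u = u - rate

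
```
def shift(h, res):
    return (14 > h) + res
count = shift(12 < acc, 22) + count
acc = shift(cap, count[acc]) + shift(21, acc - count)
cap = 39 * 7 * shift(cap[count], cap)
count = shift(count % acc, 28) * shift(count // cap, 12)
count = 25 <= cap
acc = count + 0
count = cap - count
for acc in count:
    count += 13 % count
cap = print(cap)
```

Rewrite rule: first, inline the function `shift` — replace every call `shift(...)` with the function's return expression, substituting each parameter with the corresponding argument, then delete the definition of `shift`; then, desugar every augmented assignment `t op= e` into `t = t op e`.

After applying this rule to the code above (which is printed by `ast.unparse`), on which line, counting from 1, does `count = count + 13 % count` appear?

Transformed code:
count = (14 > (12 < acc)) + 22 + count
acc = (14 > cap) + count[acc] + ((14 > 21) + (acc - count))
cap = 39 * 7 * ((14 > cap[count]) + cap)
count = ((14 > count % acc) + 28) * ((14 > count // cap) + 12)
count = 25 <= cap
acc = count + 0
count = cap - count
for acc in count:
    count = count + 13 % count
cap = print(cap)

9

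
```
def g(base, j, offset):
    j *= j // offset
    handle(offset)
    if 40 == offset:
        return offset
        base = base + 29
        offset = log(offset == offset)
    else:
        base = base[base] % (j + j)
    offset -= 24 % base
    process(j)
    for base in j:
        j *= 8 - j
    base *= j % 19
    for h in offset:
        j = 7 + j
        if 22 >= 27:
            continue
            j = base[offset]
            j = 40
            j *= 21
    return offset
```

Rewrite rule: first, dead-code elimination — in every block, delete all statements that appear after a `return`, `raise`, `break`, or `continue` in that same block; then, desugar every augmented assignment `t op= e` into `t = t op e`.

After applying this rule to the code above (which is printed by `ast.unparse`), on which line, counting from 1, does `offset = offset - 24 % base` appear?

8

Transformed code:
def g(base, j, offset):
    j = j * (j // offset)
    handle(offset)
    if 40 == offset:
        return offset
    else:
        base = base[base] % (j + j)
    offset = offset - 24 % base
    process(j)
    for base in j:
        j = j * (8 - j)
    base = base * (j % 19)
    for h in offset:
        j = 7 + j
        if 22 >= 27:
            continue
    return offset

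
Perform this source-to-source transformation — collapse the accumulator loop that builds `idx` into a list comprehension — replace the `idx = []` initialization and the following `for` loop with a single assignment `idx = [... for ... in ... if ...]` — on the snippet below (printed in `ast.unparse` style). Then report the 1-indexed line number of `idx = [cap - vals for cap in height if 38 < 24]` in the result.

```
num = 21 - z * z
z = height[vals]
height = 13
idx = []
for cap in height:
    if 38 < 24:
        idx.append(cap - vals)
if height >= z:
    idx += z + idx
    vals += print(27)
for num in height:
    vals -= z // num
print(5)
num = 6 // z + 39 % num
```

Transformed code:
num = 21 - z * z
z = height[vals]
height = 13
idx = [cap - vals for cap in height if 38 < 24]
if height >= z:
    idx += z + idx
    vals += print(27)
for num in height:
    vals -= z // num
print(5)
num = 6 // z + 39 % num

4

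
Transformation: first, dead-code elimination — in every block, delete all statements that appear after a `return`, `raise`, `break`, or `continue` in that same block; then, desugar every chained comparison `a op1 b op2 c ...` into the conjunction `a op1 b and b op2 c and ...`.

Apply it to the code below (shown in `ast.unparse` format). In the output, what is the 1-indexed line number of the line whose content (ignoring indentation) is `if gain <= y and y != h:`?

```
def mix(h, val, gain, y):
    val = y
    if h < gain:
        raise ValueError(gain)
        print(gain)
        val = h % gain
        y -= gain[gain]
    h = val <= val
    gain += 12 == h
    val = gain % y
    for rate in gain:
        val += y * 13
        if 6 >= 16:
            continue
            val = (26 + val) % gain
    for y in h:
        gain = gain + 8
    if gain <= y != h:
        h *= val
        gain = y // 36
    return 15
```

14

Transformed code:
def mix(h, val, gain, y):
    val = y
    if h < gain:
        raise ValueError(gain)
    h = val <= val
    gain += 12 == h
    val = gain % y
    for rate in gain:
        val += y * 13
        if 6 >= 16:
            continue
    for y in h:
        gain = gain + 8
    if gain <= y and y != h:
        h *= val
        gain = y // 36
    return 15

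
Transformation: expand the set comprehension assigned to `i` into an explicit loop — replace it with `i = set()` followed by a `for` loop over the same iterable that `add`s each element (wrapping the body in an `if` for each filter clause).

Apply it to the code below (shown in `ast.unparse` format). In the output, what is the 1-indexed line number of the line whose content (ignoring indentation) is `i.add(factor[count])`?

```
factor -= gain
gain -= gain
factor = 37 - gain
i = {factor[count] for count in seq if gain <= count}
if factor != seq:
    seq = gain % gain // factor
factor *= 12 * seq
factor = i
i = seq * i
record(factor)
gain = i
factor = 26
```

7

Transformed code:
factor -= gain
gain -= gain
factor = 37 - gain
i = set()
for count in seq:
    if gain <= count:
        i.add(factor[count])
if factor != seq:
    seq = gain % gain // factor
factor *= 12 * seq
factor = i
i = seq * i
record(factor)
gain = i
factor = 26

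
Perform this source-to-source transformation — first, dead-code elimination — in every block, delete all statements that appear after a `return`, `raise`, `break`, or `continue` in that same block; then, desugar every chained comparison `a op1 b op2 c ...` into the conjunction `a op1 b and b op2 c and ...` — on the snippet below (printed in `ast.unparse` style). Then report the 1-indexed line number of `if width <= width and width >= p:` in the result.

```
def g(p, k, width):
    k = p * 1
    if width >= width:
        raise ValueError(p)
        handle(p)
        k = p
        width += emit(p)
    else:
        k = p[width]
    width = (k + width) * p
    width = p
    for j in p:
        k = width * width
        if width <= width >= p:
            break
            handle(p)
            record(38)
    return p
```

11

Transformed code:
def g(p, k, width):
    k = p * 1
    if width >= width:
        raise ValueError(p)
    else:
        k = p[width]
    width = (k + width) * p
    width = p
    for j in p:
        k = width * width
        if width <= width and width >= p:
            break
    return p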